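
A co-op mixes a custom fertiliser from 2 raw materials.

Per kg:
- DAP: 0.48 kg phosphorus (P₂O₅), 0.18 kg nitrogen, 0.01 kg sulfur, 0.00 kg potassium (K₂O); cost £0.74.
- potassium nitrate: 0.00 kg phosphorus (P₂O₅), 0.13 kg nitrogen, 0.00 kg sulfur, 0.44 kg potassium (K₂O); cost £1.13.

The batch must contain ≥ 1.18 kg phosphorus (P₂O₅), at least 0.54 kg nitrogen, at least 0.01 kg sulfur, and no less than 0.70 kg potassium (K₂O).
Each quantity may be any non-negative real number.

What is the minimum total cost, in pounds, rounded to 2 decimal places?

Let x1 = kg of DAP, x2 = kg of potassium nitrate.
Minimize 0.74x1 + 1.13x2 with:
  0.48x1 ≥ 1.18   (phosphorus (P₂O₅))
  0.18x1 + 0.13x2 ≥ 0.54   (nitrogen)
  0.01x1 ≥ 0.01   (sulfur)
  0.44x2 ≥ 0.7   (potassium (K₂O))
  x1, x2 ≥ 0.
Both inputs are positive at the optimum. The phosphorus (P₂O₅) and potassium (K₂O) requirements are met with equality.
So DAP = 2.458 kg, potassium nitrate = 1.591 kg.
Objective = 0.74·2.458 + 1.13·1.591 = 3.6168.

£3.62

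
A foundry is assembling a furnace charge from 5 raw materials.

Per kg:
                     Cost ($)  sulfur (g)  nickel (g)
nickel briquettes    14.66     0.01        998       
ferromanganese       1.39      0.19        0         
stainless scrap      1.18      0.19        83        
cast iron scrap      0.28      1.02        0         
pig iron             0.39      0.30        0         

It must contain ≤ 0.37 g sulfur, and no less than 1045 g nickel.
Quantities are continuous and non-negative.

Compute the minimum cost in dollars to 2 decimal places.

$15.28

Set it up as a linear program. Let x1 = kg of nickel briquettes, x2 = kg of ferromanganese, x3 = kg of stainless scrap, x4 = kg of cast iron scrap, x5 = kg of pig iron.
Minimize 14.66x1 + 1.39x2 + 1.18x3 + 0.28x4 + 0.39x5 with:
  0.01x1 + 0.19x2 + 0.19x3 + 1.02x4 + 0.3x5 ≤ 0.37   (sulfur)
  998x1 + 83x3 ≥ 1045   (nickel)
  x1, x2, x3, x4, x5 ≥ 0.
The cheapest feasible vertex uses only nickel briquettes, stainless scrap; ferromanganese, cast iron scrap, pig iron are not used. There the sulfur and nickel constraints are tight.
So nickel briquettes = 0.889 kg, stainless scrap = 1.901 kg.
Cost = 14.66·0.889 + 1.18·1.901 = 15.2759.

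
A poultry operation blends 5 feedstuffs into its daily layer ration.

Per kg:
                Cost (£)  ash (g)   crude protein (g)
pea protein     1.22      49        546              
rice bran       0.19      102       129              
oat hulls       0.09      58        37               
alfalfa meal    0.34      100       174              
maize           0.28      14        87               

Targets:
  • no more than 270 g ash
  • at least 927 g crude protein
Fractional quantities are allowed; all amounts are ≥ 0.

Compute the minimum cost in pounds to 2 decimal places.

Treat it as an LP. Let x1 = kg of pea protein, x2 = kg of rice bran, x3 = kg of oat hulls, x4 = kg of alfalfa meal, x5 = kg of maize.
Minimise 1.22x1 + 0.19x2 + 0.09x3 + 0.34x4 + 0.28x5 s.t.:
  49x1 + 102x2 + 58x3 + 100x4 + 14x5 ≤ 270   (ash)
  546x1 + 129x2 + 37x3 + 174x4 + 87x5 ≥ 927   (crude protein)
  x1, x2, x3, x4, x5 ≥ 0.
The optimal basis is {pea protein, rice bran}; oat hulls, alfalfa meal, maize drop out. The ash and crude protein requirements are met with equality.
That vertex is x1 = 1.21, x2 = 2.066.
Hence cost = 1.22·1.21 + 0.19·2.066 = £1.8687.

£1.87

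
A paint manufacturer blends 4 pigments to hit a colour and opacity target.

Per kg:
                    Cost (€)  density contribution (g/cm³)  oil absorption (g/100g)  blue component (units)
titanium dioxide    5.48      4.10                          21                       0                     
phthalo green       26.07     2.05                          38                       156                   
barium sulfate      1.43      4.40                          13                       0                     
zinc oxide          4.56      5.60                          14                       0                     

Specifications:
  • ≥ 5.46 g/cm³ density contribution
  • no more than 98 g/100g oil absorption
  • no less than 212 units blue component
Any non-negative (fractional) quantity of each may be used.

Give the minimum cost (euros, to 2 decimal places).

€36.30

Let x1 = kg of titanium dioxide, x2 = kg of phthalo green, x3 = kg of barium sulfate, x4 = kg of zinc oxide.
Minimize 5.48x1 + 26.07x2 + 1.43x3 + 4.56x4 subject to:
  4.1x1 + 2.05x2 + 4.4x3 + 5.6x4 ≥ 5.46   (density contribution)
  21x1 + 38x2 + 13x3 + 14x4 ≤ 98   (oil absorption)
  156x2 ≥ 212   (blue component)
  x1, x2, x3, x4 ≥ 0.
At the optimum only phthalo green, barium sulfate are positive (titanium dioxide, zinc oxide = 0). The density contribution and blue component requirements are met with equality.
That vertex is x2 = 1.359, x3 = 0.6078.
Hence cost = 26.07·1.359 + 1.43·0.6078 = €36.2983.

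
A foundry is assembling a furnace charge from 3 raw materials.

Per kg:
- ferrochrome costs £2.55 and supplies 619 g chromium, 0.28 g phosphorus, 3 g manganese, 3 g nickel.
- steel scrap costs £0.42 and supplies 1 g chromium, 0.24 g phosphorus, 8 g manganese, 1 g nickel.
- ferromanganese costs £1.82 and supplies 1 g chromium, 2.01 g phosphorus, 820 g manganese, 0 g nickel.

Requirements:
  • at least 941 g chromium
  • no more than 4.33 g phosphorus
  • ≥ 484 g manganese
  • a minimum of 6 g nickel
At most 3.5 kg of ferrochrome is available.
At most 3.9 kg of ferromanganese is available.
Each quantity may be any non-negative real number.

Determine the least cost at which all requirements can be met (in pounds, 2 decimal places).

Let x1 = kg of ferrochrome, x2 = kg of steel scrap, x3 = kg of ferromanganese.
Minimize 2.55x1 + 0.42x2 + 1.82x3 s.t.:
  619x1 + 1x2 + 1x3 ≥ 941   (chromium)
  0.28x1 + 0.24x2 + 2.01x3 ≤ 4.33   (phosphorus)
  3x1 + 8x2 + 820x3 ≥ 484   (manganese)
  3x1 + 1x2 ≥ 6   (nickel)
  x1 ≤ 3.5
  x3 ≤ 3.9
  x1, x2, x3 ≥ 0.
All 3 inputs are positive at the optimum. The chromium, manganese, nickel requirements are met with equality.
So ferrochrome = 1.517 kg, steel scrap = 1.449 kg, ferromanganese = 0.5706 kg.
Cost = 2.55·1.517 + 0.42·1.449 + 1.82·0.5706 = 5.5154.

£5.52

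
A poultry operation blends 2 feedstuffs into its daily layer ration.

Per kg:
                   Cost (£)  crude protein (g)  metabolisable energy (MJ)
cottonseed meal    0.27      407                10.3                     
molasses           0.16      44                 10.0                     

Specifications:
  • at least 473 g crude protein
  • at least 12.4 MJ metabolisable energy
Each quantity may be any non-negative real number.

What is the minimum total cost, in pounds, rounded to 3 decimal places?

£0.320

Let x1 = kg of cottonseed meal, x2 = kg of molasses.
Minimize 0.27x1 + 0.16x2 with:
  407x1 + 44x2 ≥ 473   (crude protein)
  10.3x1 + 10x2 ≥ 12.4   (metabolisable energy)
  x1, x2 ≥ 0.
Both inputs are positive at the optimum. Binding constraints: crude protein and metabolisable energy.
That vertex is x1 = 1.157, x2 = 0.04836.
Total cost: 0.27·1.157 + 0.16·0.04836 = 0.32013.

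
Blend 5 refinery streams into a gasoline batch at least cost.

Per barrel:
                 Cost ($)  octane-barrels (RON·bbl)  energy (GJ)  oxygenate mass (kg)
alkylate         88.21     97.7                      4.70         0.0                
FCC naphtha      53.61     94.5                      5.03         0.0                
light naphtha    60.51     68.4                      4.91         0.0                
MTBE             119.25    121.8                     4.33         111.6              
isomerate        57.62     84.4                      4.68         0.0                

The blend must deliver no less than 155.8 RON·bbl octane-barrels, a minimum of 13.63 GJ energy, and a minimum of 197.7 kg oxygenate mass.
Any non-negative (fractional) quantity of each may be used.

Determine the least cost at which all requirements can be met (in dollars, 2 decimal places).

Set it up as a linear program. Let x1 = barrels of alkylate, x2 = barrels of FCC naphtha, x3 = barrels of light naphtha, x4 = barrels of MTBE, x5 = barrels of isomerate.
Minimise 88.21x1 + 53.61x2 + 60.51x3 + 119.25x4 + 57.62x5 subject to:
  97.7x1 + 94.5x2 + 68.4x3 + 121.8x4 + 84.4x5 ≥ 155.8   (octane-barrels)
  4.7x1 + 5.03x2 + 4.91x3 + 4.33x4 + 4.68x5 ≥ 13.63   (energy)
  111.6x4 ≥ 197.7   (oxygenate mass)
  x1, x2, x3, x4, x5 ≥ 0.
The minimum-cost mix takes nothing from alkylate, light naphtha, isomerate — only FCC naphtha, MTBE. Binding constraints: energy and oxygenate mass.
So FCC naphtha = 1.1848 barrels, MTBE = 1.7715 barrels.
Cost = 53.61·1.1848 + 119.25·1.7715 = 274.7685.

$274.77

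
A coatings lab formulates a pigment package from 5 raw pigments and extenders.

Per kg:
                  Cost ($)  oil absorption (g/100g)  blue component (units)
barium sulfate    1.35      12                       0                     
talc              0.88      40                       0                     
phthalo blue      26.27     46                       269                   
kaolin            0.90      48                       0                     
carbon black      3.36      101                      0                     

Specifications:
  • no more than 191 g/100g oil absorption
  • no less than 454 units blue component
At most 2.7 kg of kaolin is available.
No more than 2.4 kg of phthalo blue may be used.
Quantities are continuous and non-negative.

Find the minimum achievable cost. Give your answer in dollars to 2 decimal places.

Let x1 = kg of barium sulfate, x2 = kg of talc, x3 = kg of phthalo blue, x4 = kg of kaolin, x5 = kg of carbon black.
Minimise 1.35x1 + 0.88x2 + 26.27x3 + 0.9x4 + 3.36x5 s.t.:
  12x1 + 40x2 + 46x3 + 48x4 + 101x5 ≤ 191   (oil absorption)
  269x3 ≥ 454   (blue component)
  x4 ≤ 2.7
  x3 ≤ 2.4
  x1, x2, x3, x4, x5 ≥ 0.
The cheapest feasible vertex uses only phthalo blue; barium sulfate, talc, kaolin, carbon black are not used. There the blue component constraint is tight.
That vertex is x3 = 1.688.
Total cost: 26.27·1.688 = 44.3438.

$44.34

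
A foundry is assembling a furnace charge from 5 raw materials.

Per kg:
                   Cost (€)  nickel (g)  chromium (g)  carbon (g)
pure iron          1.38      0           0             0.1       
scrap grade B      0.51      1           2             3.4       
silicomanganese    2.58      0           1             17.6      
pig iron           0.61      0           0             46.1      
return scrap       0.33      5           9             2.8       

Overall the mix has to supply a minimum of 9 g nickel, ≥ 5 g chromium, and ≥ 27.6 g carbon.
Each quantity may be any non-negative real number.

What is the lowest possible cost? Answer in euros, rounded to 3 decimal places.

€0.893

Let x1 = kg of pure iron, x2 = kg of scrap grade B, x3 = kg of silicomanganese, x4 = kg of pig iron, x5 = kg of return scrap.
Minimize 1.38x1 + 0.51x2 + 2.58x3 + 0.61x4 + 0.33x5 subject to:
  1x2 + 5x5 ≥ 9   (nickel)
  2x2 + 1x3 + 9x5 ≥ 5   (chromium)
  0.1x1 + 3.4x2 + 17.6x3 + 46.1x4 + 2.8x5 ≥ 27.6   (carbon)
  x1, x2, x3, x4, x5 ≥ 0.
The minimum-cost mix takes nothing from pure iron, scrap grade B, silicomanganese — only pig iron, return scrap. There the nickel and carbon constraints are tight.
So pig iron = 0.4894 kg, return scrap = 1.8 kg.
Cost = 0.61·0.4894 + 0.33·1.8 = 0.89253.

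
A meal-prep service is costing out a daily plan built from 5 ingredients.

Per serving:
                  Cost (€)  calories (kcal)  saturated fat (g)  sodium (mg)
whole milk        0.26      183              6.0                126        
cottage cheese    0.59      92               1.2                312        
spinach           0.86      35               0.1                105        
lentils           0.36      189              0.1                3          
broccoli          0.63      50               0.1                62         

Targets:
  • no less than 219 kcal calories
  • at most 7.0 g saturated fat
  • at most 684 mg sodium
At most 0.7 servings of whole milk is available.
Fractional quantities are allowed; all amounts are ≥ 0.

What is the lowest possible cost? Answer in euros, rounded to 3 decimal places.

€0.355

Let x1 = servings of whole milk, x2 = servings of cottage cheese, x3 = servings of spinach, x4 = servings of lentils, x5 = servings of broccoli.
min 0.26x1 + 0.59x2 + 0.86x3 + 0.36x4 + 0.63x5 with:
  183x1 + 92x2 + 35x3 + 189x4 + 50x5 ≥ 219   (calories)
  6x1 + 1.2x2 + 0.1x3 + 0.1x4 + 0.1x5 ≤ 7   (saturated fat)
  126x1 + 312x2 + 105x3 + 3x4 + 62x5 ≤ 684   (sodium)
  x1 ≤ 0.7
  x1, x2, x3, x4, x5 ≥ 0.
The cheapest feasible vertex uses only whole milk, lentils; cottage cheese, spinach, broccoli are not used. Binding constraints: calories and the whole milk cap.
Optimal quantities: whole milk = 0.7 servings, lentils = 0.481 servings.
Total cost: 0.26·0.7 + 0.36·0.481 = 0.35516.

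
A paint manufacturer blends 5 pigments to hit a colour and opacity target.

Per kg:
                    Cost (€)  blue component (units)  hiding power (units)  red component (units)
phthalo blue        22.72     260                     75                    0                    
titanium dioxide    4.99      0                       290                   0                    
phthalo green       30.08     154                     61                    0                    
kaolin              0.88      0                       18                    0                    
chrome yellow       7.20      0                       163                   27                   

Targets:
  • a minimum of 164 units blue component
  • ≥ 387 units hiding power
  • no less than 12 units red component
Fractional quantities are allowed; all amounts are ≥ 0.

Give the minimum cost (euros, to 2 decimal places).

Let x1 = kg of phthalo blue, x2 = kg of titanium dioxide, x3 = kg of phthalo green, x4 = kg of kaolin, x5 = kg of chrome yellow.
Minimise 22.72x1 + 4.99x2 + 30.08x3 + 0.88x4 + 7.2x5 with:
  260x1 + 154x3 ≥ 164   (blue component)
  75x1 + 290x2 + 61x3 + 18x4 + 163x5 ≥ 387   (hiding power)
  27x5 ≥ 12   (red component)
  x1, x2, x3, x4, x5 ≥ 0.
The cheapest feasible vertex uses only phthalo blue, titanium dioxide, chrome yellow; phthalo green, kaolin are not used. The blue component, hiding power, red component requirements are met with equality.
That vertex is x1 = 0.6308, x2 = 0.9215, x5 = 0.4444.
Total cost: 22.72·0.6308 + 4.99·0.9215 + 7.2·0.4444 = 22.1297.

€22.13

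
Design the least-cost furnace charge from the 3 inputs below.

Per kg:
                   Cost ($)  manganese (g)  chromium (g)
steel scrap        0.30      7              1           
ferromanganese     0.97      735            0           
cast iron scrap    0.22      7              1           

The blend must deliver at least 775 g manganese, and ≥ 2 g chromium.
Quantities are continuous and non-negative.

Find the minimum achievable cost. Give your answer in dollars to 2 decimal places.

This is a linear program. Let x1 = kg of steel scrap, x2 = kg of ferromanganese, x3 = kg of cast iron scrap.
Minimise 0.3x1 + 0.97x2 + 0.22x3 s.t.:
  7x1 + 735x2 + 7x3 ≥ 775   (manganese)
  1x1 + 1x3 ≥ 2   (chromium)
  x1, x2, x3 ≥ 0.
The minimum-cost mix takes nothing from steel scrap — only ferromanganese, cast iron scrap. Binding constraints: manganese and chromium.
So ferromanganese = 1.035 kg, cast iron scrap = 2 kg.
Total cost: 0.97·1.035 + 0.22·2 = 1.4440.

$1.44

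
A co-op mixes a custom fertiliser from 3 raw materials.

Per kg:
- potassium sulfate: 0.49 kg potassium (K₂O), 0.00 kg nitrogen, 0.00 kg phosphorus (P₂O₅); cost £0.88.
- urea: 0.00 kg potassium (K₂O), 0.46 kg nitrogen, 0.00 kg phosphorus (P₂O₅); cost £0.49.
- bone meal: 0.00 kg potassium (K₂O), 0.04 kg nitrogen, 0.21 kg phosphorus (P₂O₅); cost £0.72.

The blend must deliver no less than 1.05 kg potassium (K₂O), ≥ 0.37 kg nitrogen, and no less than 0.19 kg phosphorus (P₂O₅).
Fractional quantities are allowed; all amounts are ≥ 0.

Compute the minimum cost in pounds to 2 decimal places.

£2.89

Treat it as an LP. Let x1 = kg of potassium sulfate, x2 = kg of urea, x3 = kg of bone meal.
min 0.88x1 + 0.49x2 + 0.72x3 s.t.:
  0.49x1 ≥ 1.05   (potassium (K₂O))
  0.46x2 + 0.04x3 ≥ 0.37   (nitrogen)
  0.21x3 ≥ 0.19   (phosphorus (P₂O₅))
  x1, x2, x3 ≥ 0.
All 3 inputs are positive at the optimum. Binding constraints: potassium (K₂O), nitrogen, phosphorus (P₂O₅).
Optimal quantities: potassium sulfate = 2.143 kg, urea = 0.7257 kg, bone meal = 0.9048 kg.
Objective = 0.88·2.143 + 0.49·0.7257 + 0.72·0.9048 = 2.8929.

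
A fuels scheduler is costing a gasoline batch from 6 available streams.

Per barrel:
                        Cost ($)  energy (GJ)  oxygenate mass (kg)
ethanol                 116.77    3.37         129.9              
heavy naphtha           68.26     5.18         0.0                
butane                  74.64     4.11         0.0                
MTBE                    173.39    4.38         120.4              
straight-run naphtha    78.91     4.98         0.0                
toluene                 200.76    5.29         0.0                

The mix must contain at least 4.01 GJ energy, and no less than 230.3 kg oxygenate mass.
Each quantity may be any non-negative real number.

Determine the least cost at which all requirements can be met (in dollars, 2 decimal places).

$207.02

Let x1 = barrels of ethanol, x2 = barrels of heavy naphtha, x3 = barrels of butane, x4 = barrels of MTBE, x5 = barrels of straight-run naphtha, x6 = barrels of toluene.
Minimize 116.77x1 + 68.26x2 + 74.64x3 + 173.39x4 + 78.91x5 + 200.76x6 subject to:
  3.37x1 + 5.18x2 + 4.11x3 + 4.38x4 + 4.98x5 + 5.29x6 ≥ 4.01   (energy)
  129.9x1 + 120.4x4 ≥ 230.3   (oxygenate mass)
  x1, x2, x3, x4, x5, x6 ≥ 0.
The optimal basis is {ethanol}; heavy naphtha, butane, MTBE, straight-run naphtha, toluene drop out. Binding constraint: oxygenate mass.
So ethanol = 1.7729 barrels.
Cost = 116.77·1.7729 = 207.0215.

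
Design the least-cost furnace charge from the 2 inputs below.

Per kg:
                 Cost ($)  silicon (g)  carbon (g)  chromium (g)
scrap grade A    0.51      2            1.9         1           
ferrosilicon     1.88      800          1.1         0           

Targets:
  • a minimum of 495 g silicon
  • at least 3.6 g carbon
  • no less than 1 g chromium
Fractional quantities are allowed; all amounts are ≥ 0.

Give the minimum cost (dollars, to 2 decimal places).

Let x1 = kg of scrap grade A, x2 = kg of ferrosilicon.
Minimise 0.51x1 + 1.88x2 subject to:
  2x1 + 800x2 ≥ 495   (silicon)
  1.9x1 + 1.1x2 ≥ 3.6   (carbon)
  1x1 ≥ 1   (chromium)
  x1, x2 ≥ 0.
Both inputs are positive at the optimum. There the silicon and carbon constraints are tight.
So scrap grade A = 1.539 kg, ferrosilicon = 0.6149 kg.
Hence cost = 0.51·1.539 + 1.88·0.6149 = $1.9409.

$1.94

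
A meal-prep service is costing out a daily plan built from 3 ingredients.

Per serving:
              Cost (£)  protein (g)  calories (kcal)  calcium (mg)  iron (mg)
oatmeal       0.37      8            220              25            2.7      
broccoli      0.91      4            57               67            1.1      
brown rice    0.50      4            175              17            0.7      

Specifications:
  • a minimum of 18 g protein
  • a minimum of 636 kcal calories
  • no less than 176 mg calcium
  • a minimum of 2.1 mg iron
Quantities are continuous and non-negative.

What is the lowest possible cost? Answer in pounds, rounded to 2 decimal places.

£2.46

Set it up as a linear program. Let x1 = servings of oatmeal, x2 = servings of broccoli, x3 = servings of brown rice.
min 0.37x1 + 0.91x2 + 0.5x3 s.t.:
  8x1 + 4x2 + 4x3 ≥ 18   (protein)
  220x1 + 57x2 + 175x3 ≥ 636   (calories)
  25x1 + 67x2 + 17x3 ≥ 176   (calcium)
  2.7x1 + 1.1x2 + 0.7x3 ≥ 2.1   (iron)
  x1, x2, x3 ≥ 0.
At the optimum only oatmeal, broccoli are positive (brown rice = 0). Binding constraints: calories and calcium.
Solving gives x1 = 2.44686, x2 = 1.71386.
Hence cost = 0.37·2.44686 + 0.91·1.71386 = £2.46495.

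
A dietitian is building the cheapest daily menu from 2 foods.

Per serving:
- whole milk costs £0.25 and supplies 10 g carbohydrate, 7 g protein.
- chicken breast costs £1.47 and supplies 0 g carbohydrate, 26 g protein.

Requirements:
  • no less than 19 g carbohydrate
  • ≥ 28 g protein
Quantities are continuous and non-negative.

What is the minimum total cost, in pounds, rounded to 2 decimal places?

£1.00

Set it up as a linear program. Let x1 = servings of whole milk, x2 = servings of chicken breast.
Minimise 0.25x1 + 1.47x2 subject to:
  10x1 ≥ 19   (carbohydrate)
  7x1 + 26x2 ≥ 28   (protein)
  x1, x2 ≥ 0.
The cheapest feasible vertex uses only whole milk; chicken breast is not used. Binding constraint: protein.
So whole milk = 4 servings.
Hence cost = 0.25·4 = £1.0000.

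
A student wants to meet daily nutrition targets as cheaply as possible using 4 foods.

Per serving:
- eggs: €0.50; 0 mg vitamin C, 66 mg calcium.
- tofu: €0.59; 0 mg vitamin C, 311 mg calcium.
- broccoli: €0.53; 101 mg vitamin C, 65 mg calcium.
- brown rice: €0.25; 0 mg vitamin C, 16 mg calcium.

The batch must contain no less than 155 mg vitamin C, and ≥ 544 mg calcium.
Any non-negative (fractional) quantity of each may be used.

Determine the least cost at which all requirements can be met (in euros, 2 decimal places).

This is a linear program. Let x1 = servings of eggs, x2 = servings of tofu, x3 = servings of broccoli, x4 = servings of brown rice.
min 0.5x1 + 0.59x2 + 0.53x3 + 0.25x4 s.t.:
  101x3 ≥ 155   (vitamin C)
  66x1 + 311x2 + 65x3 + 16x4 ≥ 544   (calcium)
  x1, x2, x3, x4 ≥ 0.
The optimal basis is {tofu, broccoli}; eggs, brown rice drop out. There the vitamin C and calcium constraints are tight.
Optimal quantities: tofu = 1.428 servings, broccoli = 1.535 servings.
Cost = 0.59·1.428 + 0.53·1.535 = 1.6561.

€1.66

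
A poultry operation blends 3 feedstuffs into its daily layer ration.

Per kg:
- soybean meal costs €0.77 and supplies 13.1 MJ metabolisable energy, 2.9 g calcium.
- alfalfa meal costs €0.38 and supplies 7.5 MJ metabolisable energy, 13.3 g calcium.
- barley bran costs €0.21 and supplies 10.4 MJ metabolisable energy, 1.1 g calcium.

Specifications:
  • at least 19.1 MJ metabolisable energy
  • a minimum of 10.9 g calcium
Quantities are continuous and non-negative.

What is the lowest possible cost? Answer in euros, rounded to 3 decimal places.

Treat it as an LP. Let x1 = kg of soybean meal, x2 = kg of alfalfa meal, x3 = kg of barley bran.
min 0.77x1 + 0.38x2 + 0.21x3 with:
  13.1x1 + 7.5x2 + 10.4x3 ≥ 19.1   (metabolisable energy)
  2.9x1 + 13.3x2 + 1.1x3 ≥ 10.9   (calcium)
  x1, x2, x3 ≥ 0.
The cheapest feasible vertex uses only alfalfa meal, barley bran; soybean meal is not used. The metabolisable energy and calcium requirements are met with equality.
So alfalfa meal = 0.71 kg, barley bran = 1.325 kg.
Cost = 0.38·0.71 + 0.21·1.325 = 0.54805.

€0.548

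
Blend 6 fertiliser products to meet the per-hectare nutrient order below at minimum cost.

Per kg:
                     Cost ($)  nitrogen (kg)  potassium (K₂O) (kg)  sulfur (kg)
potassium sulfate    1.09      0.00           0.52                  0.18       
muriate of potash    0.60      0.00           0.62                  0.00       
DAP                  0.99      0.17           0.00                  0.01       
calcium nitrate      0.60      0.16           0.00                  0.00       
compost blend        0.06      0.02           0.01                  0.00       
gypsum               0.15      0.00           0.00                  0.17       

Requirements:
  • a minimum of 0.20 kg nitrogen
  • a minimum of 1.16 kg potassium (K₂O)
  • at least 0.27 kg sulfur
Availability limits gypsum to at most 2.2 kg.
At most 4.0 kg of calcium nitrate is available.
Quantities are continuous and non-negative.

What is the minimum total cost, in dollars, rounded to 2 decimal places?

$1.86

This is a linear program. Let x1 = kg of potassium sulfate, x2 = kg of muriate of potash, x3 = kg of DAP, x4 = kg of calcium nitrate, x5 = kg of compost blend, x6 = kg of gypsum.
Minimise 1.09x1 + 0.6x2 + 0.99x3 + 0.6x4 + 0.06x5 + 0.15x6 s.t.:
  0.17x3 + 0.16x4 + 0.02x5 ≥ 0.2   (nitrogen)
  0.52x1 + 0.62x2 + 0.01x5 ≥ 1.16   (potassium (K₂O))
  0.18x1 + 0.01x3 + 0.17x6 ≥ 0.27   (sulfur)
  x6 ≤ 2.2
  x4 ≤ 4
  x1, x2, x3, x4, x5, x6 ≥ 0.
The minimum-cost mix takes nothing from potassium sulfate, DAP, calcium nitrate — only muriate of potash, compost blend, gypsum. There the nitrogen, potassium (K₂O), sulfur constraints are tight.
Solving gives x2 = 1.71, x5 = 10, x6 = 1.588.
Cost = 0.6·1.71 + 0.06·10 + 0.15·1.588 = 1.8642.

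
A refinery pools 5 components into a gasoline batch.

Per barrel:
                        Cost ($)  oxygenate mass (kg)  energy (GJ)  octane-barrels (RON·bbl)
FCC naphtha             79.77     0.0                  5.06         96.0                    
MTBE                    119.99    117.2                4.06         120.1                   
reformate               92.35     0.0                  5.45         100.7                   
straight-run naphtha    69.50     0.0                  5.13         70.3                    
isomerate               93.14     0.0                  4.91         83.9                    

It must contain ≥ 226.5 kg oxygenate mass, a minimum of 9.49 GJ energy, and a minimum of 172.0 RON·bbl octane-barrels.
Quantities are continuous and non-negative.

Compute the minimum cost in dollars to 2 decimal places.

$254.16

Let x1 = barrels of FCC naphtha, x2 = barrels of MTBE, x3 = barrels of reformate, x4 = barrels of straight-run naphtha, x5 = barrels of isomerate.
Minimise 79.77x1 + 119.99x2 + 92.35x3 + 69.5x4 + 93.14x5 subject to:
  117.2x2 ≥ 226.5   (oxygenate mass)
  5.06x1 + 4.06x2 + 5.45x3 + 5.13x4 + 4.91x5 ≥ 9.49   (energy)
  96x1 + 120.1x2 + 100.7x3 + 70.3x4 + 83.9x5 ≥ 172   (octane-barrels)
  x1, x2, x3, x4, x5 ≥ 0.
The optimal basis is {MTBE, straight-run naphtha}; FCC naphtha, reformate, isomerate drop out. Binding constraints: oxygenate mass and energy.
That vertex is x2 = 1.9326, x4 = 0.3204.
Total cost: 119.99·1.9326 + 69.5·0.3204 = 254.1605.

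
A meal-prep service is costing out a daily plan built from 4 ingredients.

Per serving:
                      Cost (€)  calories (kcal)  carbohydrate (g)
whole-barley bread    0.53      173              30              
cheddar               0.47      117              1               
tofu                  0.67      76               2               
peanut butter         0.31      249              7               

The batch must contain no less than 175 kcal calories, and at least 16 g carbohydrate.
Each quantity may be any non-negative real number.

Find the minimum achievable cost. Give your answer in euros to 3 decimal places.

Let x1 = servings of whole-barley bread, x2 = servings of cheddar, x3 = servings of tofu, x4 = servings of peanut butter.
Minimise 0.53x1 + 0.47x2 + 0.67x3 + 0.31x4 with:
  173x1 + 117x2 + 76x3 + 249x4 ≥ 175   (calories)
  30x1 + 1x2 + 2x3 + 7x4 ≥ 16   (carbohydrate)
  x1, x2, x3, x4 ≥ 0.
The optimal basis is {whole-barley bread, peanut butter}; cheddar, tofu drop out. Binding constraints: calories and carbohydrate.
Optimal quantities: whole-barley bread = 0.4408 servings, peanut butter = 0.3965 servings.
Objective = 0.53·0.4408 + 0.31·0.3965 = 0.35654.

€0.357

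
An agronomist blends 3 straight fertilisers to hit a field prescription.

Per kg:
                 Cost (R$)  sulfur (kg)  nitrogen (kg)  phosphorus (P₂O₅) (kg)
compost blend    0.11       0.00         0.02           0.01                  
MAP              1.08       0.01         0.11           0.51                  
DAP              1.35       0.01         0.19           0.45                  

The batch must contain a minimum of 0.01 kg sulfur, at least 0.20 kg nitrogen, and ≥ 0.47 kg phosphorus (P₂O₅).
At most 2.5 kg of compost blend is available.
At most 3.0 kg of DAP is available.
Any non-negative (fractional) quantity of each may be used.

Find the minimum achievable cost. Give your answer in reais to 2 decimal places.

R$1.42

Treat it as an LP. Let x1 = kg of compost blend, x2 = kg of MAP, x3 = kg of DAP.
Minimize 0.11x1 + 1.08x2 + 1.35x3 s.t.:
  0.01x2 + 0.01x3 ≥ 0.01   (sulfur)
  0.02x1 + 0.11x2 + 0.19x3 ≥ 0.2   (nitrogen)
  0.01x1 + 0.51x2 + 0.45x3 ≥ 0.47   (phosphorus (P₂O₅))
  x1 ≤ 2.5
  x3 ≤ 3
  x1, x2, x3 ≥ 0.
The cheapest feasible vertex uses only compost blend, DAP; MAP is not used. Binding constraints: nitrogen and phosphorus (P₂O₅).
Solving gives x1 = 0.09859, x3 = 1.042.
Cost = 0.11·0.09859 + 1.35·1.042 = 1.4175.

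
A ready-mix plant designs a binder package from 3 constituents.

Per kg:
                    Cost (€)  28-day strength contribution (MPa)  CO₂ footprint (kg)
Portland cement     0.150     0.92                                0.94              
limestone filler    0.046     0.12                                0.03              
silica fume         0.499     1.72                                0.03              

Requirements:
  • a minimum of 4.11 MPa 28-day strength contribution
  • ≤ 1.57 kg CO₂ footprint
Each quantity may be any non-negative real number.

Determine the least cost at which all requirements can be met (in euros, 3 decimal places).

Let x1 = kg of Portland cement, x2 = kg of limestone filler, x3 = kg of silica fume.
Minimise 0.15x1 + 0.046x2 + 0.499x3 with:
  0.92x1 + 0.12x2 + 1.72x3 ≥ 4.11   (28-day strength contribution)
  0.94x1 + 0.03x2 + 0.03x3 ≤ 1.57   (CO₂ footprint)
  x1, x2, x3 ≥ 0.
The optimal basis is {Portland cement, silica fume}; limestone filler drops out. Binding constraints: 28-day strength contribution and CO₂ footprint.
So Portland cement = 1.622 kg, silica fume = 1.522 kg.
Hence cost = 0.15·1.622 + 0.499·1.522 = €1.00278.

€1.003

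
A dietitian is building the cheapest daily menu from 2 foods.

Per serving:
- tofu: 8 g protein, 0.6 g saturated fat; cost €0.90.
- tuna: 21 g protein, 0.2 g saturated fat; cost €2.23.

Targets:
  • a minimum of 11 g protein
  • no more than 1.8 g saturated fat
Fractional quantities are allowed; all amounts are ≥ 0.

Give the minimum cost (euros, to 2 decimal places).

Treat it as an LP. Let x1 = servings of tofu, x2 = servings of tuna.
Minimise 0.9x1 + 2.23x2 with:
  8x1 + 21x2 ≥ 11   (protein)
  0.6x1 + 0.2x2 ≤ 1.8   (saturated fat)
  x1, x2 ≥ 0.
The minimum-cost mix takes nothing from tofu — only tuna. The protein requirement is met with equality.
Solving gives x2 = 0.5238.
Objective = 2.23·0.5238 = 1.1681.

€1.17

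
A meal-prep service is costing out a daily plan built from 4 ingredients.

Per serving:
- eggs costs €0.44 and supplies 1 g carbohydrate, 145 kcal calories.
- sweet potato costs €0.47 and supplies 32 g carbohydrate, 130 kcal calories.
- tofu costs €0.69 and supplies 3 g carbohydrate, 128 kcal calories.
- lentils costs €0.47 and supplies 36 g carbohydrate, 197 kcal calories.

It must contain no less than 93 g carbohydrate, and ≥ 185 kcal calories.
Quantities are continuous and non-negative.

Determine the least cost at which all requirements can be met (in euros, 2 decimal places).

€1.21

Let x1 = servings of eggs, x2 = servings of sweet potato, x3 = servings of tofu, x4 = servings of lentils.
min 0.44x1 + 0.47x2 + 0.69x3 + 0.47x4 subject to:
  1x1 + 32x2 + 3x3 + 36x4 ≥ 93   (carbohydrate)
  145x1 + 130x2 + 128x3 + 197x4 ≥ 185   (calories)
  x1, x2, x3, x4 ≥ 0.
The optimal basis is {lentils}; eggs, sweet potato, tofu drop out. The carbohydrate requirement is met with equality.
That vertex is x4 = 2.583.
Cost = 0.47·2.583 = 1.2140.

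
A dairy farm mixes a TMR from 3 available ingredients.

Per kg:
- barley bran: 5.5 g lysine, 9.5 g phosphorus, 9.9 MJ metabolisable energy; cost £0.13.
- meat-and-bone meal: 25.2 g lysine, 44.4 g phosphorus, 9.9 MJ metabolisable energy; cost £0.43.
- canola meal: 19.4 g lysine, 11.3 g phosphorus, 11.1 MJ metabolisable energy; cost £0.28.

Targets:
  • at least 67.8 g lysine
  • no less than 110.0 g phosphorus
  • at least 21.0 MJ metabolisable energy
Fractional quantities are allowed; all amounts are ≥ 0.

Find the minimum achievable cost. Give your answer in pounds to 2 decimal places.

£1.14

Let x1 = kg of barley bran, x2 = kg of meat-and-bone meal, x3 = kg of canola meal.
Minimise 0.13x1 + 0.43x2 + 0.28x3 with:
  5.5x1 + 25.2x2 + 19.4x3 ≥ 67.8   (lysine)
  9.5x1 + 44.4x2 + 11.3x3 ≥ 110   (phosphorus)
  9.9x1 + 9.9x2 + 11.1x3 ≥ 21   (metabolisable energy)
  x1, x2, x3 ≥ 0.
The minimum-cost mix takes nothing from barley bran — only meat-and-bone meal, canola meal. The lysine and phosphorus requirements are met with equality.
So meat-and-bone meal = 2.372 kg, canola meal = 0.4133 kg.
Objective = 0.43·2.372 + 0.28·0.4133 = 1.1357.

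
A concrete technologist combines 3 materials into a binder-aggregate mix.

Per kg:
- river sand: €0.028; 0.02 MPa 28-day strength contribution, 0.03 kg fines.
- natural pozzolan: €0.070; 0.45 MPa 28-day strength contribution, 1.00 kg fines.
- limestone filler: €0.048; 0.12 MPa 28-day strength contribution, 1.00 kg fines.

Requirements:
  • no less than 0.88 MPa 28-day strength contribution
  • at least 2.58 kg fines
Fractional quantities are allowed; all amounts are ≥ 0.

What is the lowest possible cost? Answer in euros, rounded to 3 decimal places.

€0.162

Set it up as a linear program. Let x1 = kg of river sand, x2 = kg of natural pozzolan, x3 = kg of limestone filler.
Minimize 0.028x1 + 0.07x2 + 0.048x3 s.t.:
  0.02x1 + 0.45x2 + 0.12x3 ≥ 0.88   (28-day strength contribution)
  0.03x1 + 1x2 + 1x3 ≥ 2.58   (fines)
  x1, x2, x3 ≥ 0.
At the optimum only natural pozzolan, limestone filler are positive (river sand = 0). There the 28-day strength contribution and fines constraints are tight.
So natural pozzolan = 1.728 kg, limestone filler = 0.8515 kg.
Cost = 0.07·1.728 + 0.048·0.8515 = 0.16183.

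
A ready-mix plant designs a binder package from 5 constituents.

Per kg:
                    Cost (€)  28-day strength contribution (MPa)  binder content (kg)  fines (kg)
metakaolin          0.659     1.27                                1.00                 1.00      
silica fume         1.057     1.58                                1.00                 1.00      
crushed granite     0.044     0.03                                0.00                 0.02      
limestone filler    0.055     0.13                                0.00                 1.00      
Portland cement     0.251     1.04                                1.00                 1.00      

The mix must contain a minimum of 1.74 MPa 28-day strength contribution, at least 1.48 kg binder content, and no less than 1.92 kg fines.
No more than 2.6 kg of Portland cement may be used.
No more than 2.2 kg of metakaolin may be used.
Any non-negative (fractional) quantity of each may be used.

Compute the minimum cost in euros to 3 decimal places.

€0.427

Let x1 = kg of metakaolin, x2 = kg of silica fume, x3 = kg of crushed granite, x4 = kg of limestone filler, x5 = kg of Portland cement.
Minimise 0.659x1 + 1.057x2 + 0.044x3 + 0.055x4 + 0.251x5 with:
  1.27x1 + 1.58x2 + 0.03x3 + 0.13x4 + 1.04x5 ≥ 1.74   (28-day strength contribution)
  1x1 + 1x2 + 1x5 ≥ 1.48   (binder content)
  1x1 + 1x2 + 0.02x3 + 1x4 + 1x5 ≥ 1.92   (fines)
  x5 ≤ 2.6
  x1 ≤ 2.2
  x1, x2, x3, x4, x5 ≥ 0.
The cheapest feasible vertex uses only limestone filler, Portland cement; metakaolin, silica fume, crushed granite are not used. Binding constraints: 28-day strength contribution and fines.
That vertex is x4 = 0.2822, x5 = 1.638.
Objective = 0.055·0.2822 + 0.251·1.638 = 0.42666.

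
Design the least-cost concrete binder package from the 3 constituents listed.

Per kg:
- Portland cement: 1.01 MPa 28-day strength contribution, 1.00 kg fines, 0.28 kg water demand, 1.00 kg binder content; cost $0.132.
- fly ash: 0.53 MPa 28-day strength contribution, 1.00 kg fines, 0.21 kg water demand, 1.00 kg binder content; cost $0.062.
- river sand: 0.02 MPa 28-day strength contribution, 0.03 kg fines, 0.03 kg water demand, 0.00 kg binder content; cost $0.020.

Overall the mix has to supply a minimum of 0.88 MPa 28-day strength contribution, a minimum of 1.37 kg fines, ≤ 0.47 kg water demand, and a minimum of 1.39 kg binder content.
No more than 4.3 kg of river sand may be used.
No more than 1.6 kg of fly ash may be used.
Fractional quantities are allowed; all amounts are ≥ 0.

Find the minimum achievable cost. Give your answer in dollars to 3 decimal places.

$0.103

Treat it as an LP. Let x1 = kg of Portland cement, x2 = kg of fly ash, x3 = kg of river sand.
min 0.132x1 + 0.062x2 + 0.02x3 subject to:
  1.01x1 + 0.53x2 + 0.02x3 ≥ 0.88   (28-day strength contribution)
  1x1 + 1x2 + 0.03x3 ≥ 1.37   (fines)
  0.28x1 + 0.21x2 + 0.03x3 ≤ 0.47   (water demand)
  1x1 + 1x2 ≥ 1.39   (binder content)
  x3 ≤ 4.3
  x2 ≤ 1.6
  x1, x2, x3 ≥ 0.
The minimum-cost mix takes nothing from river sand — only Portland cement, fly ash. The 28-day strength contribution and the fly ash cap requirements are met with equality.
Optimal quantities: Portland cement = 0.03168 kg, fly ash = 1.6 kg.
Total cost: 0.132·0.03168 + 0.062·1.6 = 0.10338.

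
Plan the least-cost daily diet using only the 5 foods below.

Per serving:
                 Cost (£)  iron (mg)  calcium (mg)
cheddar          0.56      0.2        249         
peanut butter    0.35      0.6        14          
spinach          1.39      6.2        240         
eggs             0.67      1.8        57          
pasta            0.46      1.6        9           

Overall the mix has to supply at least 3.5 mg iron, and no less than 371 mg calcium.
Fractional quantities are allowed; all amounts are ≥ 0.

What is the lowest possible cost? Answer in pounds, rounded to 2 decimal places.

Set it up as a linear program. Let x1 = servings of cheddar, x2 = servings of peanut butter, x3 = servings of spinach, x4 = servings of eggs, x5 = servings of pasta.
min 0.56x1 + 0.35x2 + 1.39x3 + 0.67x4 + 0.46x5 subject to:
  0.2x1 + 0.6x2 + 6.2x3 + 1.8x4 + 1.6x5 ≥ 3.5   (iron)
  249x1 + 14x2 + 240x3 + 57x4 + 9x5 ≥ 371   (calcium)
  x1, x2, x3, x4, x5 ≥ 0.
The optimal basis is {cheddar, spinach}; peanut butter, eggs, pasta drop out. There the iron and calcium constraints are tight.
So cheddar = 0.9762 servings, spinach = 0.533 servings.
Cost = 0.56·0.9762 + 1.39·0.533 = 1.2875.

£1.29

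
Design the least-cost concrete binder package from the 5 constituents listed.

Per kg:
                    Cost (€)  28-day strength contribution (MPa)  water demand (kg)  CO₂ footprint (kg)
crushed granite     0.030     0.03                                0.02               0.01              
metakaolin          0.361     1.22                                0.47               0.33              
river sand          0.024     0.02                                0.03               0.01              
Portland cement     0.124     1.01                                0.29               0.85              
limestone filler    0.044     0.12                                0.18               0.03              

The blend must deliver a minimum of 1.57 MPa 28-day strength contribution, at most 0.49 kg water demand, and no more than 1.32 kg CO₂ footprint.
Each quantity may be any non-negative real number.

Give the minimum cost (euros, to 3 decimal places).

Set it up as a linear program. Let x1 = kg of crushed granite, x2 = kg of metakaolin, x3 = kg of river sand, x4 = kg of Portland cement, x5 = kg of limestone filler.
Minimize 0.03x1 + 0.361x2 + 0.024x3 + 0.124x4 + 0.044x5 subject to:
  0.03x1 + 1.22x2 + 0.02x3 + 1.01x4 + 0.12x5 ≥ 1.57   (28-day strength contribution)
  0.02x1 + 0.47x2 + 0.03x3 + 0.29x4 + 0.18x5 ≤ 0.49   (water demand)
  0.01x1 + 0.33x2 + 0.01x3 + 0.85x4 + 0.03x5 ≤ 1.32   (CO₂ footprint)
  x1, x2, x3, x4, x5 ≥ 0.
The optimal basis is {metakaolin, Portland cement}; crushed granite, river sand, limestone filler drop out. The 28-day strength contribution and CO₂ footprint requirements are met with equality.
Solving gives x2 = 0.001847, x4 = 1.552.
Total cost: 0.361·0.001847 + 0.124·1.552 = 0.19311.

€0.193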